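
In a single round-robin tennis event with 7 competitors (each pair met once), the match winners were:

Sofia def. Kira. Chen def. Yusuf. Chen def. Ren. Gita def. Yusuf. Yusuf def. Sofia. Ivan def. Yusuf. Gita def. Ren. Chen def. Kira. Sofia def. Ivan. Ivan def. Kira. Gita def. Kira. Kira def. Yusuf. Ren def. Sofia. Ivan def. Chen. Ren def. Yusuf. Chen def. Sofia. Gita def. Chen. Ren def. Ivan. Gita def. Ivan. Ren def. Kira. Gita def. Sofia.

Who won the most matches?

Win totals: Ren 4, Yusuf 1, Kira 1, Ivan 3, Gita 6, Chen 4, Sofia 2.
Gita leads with 6 wins (next highest: 4).

Gita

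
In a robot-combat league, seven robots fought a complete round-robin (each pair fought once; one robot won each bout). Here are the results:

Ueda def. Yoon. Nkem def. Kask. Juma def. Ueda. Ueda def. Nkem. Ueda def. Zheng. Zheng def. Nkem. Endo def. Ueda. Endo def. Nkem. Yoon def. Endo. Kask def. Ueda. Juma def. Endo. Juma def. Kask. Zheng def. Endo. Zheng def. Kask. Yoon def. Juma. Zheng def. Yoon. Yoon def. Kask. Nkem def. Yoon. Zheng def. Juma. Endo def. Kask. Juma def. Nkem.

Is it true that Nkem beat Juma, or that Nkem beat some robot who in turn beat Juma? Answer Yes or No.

Yes

Nkem did not beat Juma directly.
Nkem beat Yoon, Kask. Of those, Yoon beat Juma.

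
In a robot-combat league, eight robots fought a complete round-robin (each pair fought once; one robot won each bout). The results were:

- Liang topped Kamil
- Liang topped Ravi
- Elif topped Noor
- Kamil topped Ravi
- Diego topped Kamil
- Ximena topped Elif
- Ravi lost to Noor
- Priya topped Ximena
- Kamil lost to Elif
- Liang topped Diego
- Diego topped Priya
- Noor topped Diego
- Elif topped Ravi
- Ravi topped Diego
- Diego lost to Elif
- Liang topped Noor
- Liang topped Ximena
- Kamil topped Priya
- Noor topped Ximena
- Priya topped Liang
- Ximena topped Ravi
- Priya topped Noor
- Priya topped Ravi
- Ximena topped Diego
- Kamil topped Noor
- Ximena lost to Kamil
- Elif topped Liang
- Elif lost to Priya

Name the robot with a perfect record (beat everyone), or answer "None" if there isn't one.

Highest win total is Priya with 5 (out of 7 possible).
Priya lost to Kamil, Diego, so no robot went undefeated.

None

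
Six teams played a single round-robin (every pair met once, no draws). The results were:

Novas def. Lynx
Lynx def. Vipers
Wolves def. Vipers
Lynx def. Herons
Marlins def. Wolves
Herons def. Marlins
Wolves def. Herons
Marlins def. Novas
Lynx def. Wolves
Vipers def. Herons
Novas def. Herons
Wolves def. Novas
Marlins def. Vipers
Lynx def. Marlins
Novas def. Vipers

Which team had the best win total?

Lynx

Win totals: Lynx 4, Novas 3, Herons 1, Marlins 3, Wolves 3, Vipers 1.
Lynx leads with 4 wins (next highest: 3).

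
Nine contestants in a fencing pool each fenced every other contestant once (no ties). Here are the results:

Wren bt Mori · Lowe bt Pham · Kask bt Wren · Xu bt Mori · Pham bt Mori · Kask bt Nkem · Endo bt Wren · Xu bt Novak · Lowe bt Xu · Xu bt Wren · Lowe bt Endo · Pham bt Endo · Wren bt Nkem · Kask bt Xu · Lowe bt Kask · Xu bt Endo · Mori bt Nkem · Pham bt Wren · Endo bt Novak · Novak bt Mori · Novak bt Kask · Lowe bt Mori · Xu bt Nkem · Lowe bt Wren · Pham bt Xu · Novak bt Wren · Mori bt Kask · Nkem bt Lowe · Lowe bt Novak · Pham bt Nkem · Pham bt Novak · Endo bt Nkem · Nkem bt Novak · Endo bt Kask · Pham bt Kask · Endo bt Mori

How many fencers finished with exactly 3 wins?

2

Win totals: Kask 3, Pham 7, Xu 5, Novak 3, Lowe 7, Nkem 2, Mori 2, Endo 5, Wren 2.
Exactly 3: Kask, Novak — 2 fencers.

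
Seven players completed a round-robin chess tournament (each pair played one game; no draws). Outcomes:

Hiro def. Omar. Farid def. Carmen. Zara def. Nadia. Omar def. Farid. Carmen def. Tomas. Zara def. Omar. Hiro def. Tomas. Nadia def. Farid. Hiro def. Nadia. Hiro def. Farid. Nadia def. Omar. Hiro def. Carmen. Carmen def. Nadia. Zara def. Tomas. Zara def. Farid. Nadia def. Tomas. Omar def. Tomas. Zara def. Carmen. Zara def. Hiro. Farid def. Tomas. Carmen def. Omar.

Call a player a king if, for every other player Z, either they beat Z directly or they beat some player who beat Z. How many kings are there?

Hiro cannot reach Zara in two steps.
Carmen cannot reach Hiro, Zara in two steps.
Farid cannot reach Hiro, Zara in two steps.
Omar cannot reach Hiro, Nadia, Zara in two steps.
Nadia cannot reach Hiro, Zara in two steps.
Tomas cannot reach Hiro, Carmen, Farid, Omar, Nadia, Zara in two steps.
Zara reaches everyone (king).
Kings: Zara — 1.

1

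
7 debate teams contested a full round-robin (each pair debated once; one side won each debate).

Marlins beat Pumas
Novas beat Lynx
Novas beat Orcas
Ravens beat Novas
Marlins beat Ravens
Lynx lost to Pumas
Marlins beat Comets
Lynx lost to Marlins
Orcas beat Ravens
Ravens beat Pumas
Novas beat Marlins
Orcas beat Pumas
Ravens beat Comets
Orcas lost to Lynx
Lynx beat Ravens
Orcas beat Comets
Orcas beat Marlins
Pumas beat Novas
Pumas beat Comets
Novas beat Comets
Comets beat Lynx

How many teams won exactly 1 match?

1

Win totals: Comets 1, Marlins 4, Pumas 3, Orcas 4, Ravens 3, Lynx 2, Novas 4.
Exactly 1: Comets — 1 team.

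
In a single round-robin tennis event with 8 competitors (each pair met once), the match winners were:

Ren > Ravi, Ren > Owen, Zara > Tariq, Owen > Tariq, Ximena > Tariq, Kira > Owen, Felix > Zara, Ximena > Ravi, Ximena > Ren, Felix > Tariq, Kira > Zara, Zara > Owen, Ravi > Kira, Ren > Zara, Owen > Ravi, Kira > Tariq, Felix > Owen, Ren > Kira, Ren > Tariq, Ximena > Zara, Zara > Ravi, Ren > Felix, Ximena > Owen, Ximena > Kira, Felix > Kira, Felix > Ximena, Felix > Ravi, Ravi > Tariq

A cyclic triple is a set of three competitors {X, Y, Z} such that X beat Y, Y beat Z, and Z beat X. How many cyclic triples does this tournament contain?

3

Win totals: Kira 3, Ximena 6, Zara 3, Owen 2, Felix 6, Ren 6, Ravi 2, Tariq 0.
A competitor with w wins dominates both others in C(w,2) triples; summing gives 3 + 15 + 3 + 1 + 15 + 15 + 1 + 0 = 53 transitive triples.
Total triples C(8,3) = 56, so cyclic triples = 56 − 53 = 3.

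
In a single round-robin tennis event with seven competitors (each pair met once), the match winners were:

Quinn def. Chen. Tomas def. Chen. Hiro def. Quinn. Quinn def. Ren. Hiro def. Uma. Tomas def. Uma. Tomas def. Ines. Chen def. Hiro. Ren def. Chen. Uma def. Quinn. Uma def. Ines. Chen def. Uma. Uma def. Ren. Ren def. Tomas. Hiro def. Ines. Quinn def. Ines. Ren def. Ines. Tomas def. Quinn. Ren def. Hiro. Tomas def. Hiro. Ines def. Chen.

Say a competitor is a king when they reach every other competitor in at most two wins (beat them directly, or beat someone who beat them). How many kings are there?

Quinn reaches everyone (king).
Ren reaches everyone (king).
Ines cannot reach Quinn, Ren, Tomas in two steps.
Hiro cannot reach Tomas in two steps.
Chen cannot reach Tomas in two steps.
Tomas reaches everyone (king).
Uma reaches everyone (king).
Kings: Quinn, Ren, Tomas, Uma — 4.

4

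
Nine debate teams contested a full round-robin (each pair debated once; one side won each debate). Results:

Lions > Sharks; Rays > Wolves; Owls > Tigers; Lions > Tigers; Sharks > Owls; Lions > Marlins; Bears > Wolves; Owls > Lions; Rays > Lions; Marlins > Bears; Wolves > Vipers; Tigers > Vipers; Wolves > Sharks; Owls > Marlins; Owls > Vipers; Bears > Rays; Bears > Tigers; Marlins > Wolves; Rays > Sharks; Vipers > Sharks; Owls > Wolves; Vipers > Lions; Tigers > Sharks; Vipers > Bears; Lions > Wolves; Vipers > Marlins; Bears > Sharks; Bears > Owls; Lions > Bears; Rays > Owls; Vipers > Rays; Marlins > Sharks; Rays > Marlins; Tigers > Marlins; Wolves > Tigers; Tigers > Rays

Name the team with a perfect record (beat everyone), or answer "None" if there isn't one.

None

Highest win total is Vipers with 5 (out of 8 possible).
Vipers lost to Owls, Wolves, Tigers, so no team went undefeated.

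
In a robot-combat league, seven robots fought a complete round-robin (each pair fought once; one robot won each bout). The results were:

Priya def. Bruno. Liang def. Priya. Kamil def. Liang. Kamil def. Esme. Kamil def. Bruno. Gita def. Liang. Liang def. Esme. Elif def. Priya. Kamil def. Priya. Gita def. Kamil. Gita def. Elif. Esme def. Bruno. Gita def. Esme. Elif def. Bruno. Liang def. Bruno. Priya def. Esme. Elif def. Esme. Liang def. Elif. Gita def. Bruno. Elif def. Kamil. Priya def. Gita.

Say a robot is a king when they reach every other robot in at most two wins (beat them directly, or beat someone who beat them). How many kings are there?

5

Kamil reaches everyone (king).
Priya reaches everyone (king).
Esme cannot reach Kamil, Priya, Gita, Elif, Liang in two steps.
Gita reaches everyone (king).
Elif reaches everyone (king).
Liang reaches everyone (king).
Bruno cannot reach Kamil, Priya, Esme, Gita, Elif, Liang in two steps.
Kings: Kamil, Priya, Gita, Elif, Liang — 5.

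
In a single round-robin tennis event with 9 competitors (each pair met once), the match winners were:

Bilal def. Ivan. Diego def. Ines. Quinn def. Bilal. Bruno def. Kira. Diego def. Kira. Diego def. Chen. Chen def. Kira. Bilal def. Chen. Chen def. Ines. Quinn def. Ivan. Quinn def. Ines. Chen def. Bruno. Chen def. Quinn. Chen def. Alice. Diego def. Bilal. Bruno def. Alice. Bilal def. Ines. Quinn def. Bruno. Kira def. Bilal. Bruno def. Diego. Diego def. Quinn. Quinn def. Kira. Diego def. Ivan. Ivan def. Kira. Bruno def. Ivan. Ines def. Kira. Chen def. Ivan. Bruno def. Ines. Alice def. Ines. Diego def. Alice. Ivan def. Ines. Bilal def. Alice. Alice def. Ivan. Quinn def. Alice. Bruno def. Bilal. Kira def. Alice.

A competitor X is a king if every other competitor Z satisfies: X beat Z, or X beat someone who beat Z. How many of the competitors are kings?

Chen reaches everyone (king).
Bilal cannot reach Diego in two steps.
Ines cannot reach Chen, Bruno, Ivan, Diego, Quinn in two steps.
Bruno reaches everyone (king).
Ivan cannot reach Chen, Bruno, Diego, Quinn in two steps.
Kira cannot reach Bruno, Diego, Quinn in two steps.
Alice cannot reach Chen, Bilal, Bruno, Diego, Quinn in two steps.
Diego reaches everyone (king).
Quinn reaches everyone (king).
Kings: Chen, Bruno, Diego, Quinn — 4.

4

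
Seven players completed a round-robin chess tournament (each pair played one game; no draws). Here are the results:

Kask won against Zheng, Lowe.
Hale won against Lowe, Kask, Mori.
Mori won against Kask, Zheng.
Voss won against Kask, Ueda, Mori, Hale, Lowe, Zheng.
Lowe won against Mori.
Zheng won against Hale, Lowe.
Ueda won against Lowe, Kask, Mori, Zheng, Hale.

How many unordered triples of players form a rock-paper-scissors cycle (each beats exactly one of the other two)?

Win totals: Ueda 5, Hale 3, Voss 6, Lowe 1, Mori 2, Zheng 2, Kask 2.
A player with w wins dominates both others in C(w,2) triples; summing gives 10 + 3 + 15 + 0 + 1 + 1 + 1 = 31 transitive triples.
Total triples C(7,3) = 35, so cyclic triples = 35 − 31 = 4.

4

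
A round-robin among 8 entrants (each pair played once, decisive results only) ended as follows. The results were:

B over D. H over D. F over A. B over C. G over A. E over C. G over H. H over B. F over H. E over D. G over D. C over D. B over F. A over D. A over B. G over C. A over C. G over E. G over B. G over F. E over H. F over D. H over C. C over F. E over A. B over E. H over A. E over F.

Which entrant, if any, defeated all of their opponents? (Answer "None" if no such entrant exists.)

G

G has 7 wins out of 7 opponents — a perfect record.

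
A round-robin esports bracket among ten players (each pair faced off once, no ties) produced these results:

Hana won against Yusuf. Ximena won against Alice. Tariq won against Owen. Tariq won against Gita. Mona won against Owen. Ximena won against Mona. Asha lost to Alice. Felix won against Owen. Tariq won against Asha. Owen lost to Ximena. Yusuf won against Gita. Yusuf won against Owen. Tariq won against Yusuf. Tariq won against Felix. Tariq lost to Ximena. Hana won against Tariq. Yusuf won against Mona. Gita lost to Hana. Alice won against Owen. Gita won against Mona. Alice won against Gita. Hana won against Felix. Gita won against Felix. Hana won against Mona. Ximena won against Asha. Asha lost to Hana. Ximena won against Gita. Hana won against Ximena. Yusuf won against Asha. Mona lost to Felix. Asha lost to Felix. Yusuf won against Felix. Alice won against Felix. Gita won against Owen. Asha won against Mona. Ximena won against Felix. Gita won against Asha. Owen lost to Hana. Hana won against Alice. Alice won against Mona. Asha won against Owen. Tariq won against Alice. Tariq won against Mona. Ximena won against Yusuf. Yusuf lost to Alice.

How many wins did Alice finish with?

Alice's results: beat Yusuf, Gita, Mona, Asha, Owen, Felix; lost to Tariq, Ximena, Hana.
That is 6 wins.

6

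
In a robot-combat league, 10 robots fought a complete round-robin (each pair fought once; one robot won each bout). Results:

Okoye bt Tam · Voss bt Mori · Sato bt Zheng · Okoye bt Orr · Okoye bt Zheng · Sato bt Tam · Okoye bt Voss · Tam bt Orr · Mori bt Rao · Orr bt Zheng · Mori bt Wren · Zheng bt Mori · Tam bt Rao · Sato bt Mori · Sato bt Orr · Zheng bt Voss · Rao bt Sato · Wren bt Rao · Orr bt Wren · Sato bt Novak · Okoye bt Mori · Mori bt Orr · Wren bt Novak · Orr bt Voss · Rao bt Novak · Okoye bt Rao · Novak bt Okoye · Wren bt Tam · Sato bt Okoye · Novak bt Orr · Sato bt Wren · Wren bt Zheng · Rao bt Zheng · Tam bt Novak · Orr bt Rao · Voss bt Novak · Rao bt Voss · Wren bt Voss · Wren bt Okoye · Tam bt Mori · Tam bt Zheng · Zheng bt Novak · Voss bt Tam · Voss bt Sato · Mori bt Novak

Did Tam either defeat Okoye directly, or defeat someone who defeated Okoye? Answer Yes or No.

Tam did not beat Okoye directly.
Tam beat Orr, Rao, Novak, Zheng, Mori. Of those, Novak beat Okoye.

Yes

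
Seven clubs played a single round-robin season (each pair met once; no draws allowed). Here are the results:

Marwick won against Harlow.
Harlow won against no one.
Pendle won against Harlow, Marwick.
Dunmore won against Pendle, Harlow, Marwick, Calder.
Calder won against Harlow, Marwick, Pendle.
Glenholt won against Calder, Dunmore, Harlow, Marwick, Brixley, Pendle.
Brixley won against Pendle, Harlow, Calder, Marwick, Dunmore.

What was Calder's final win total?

Calder's results: beat Harlow, Pendle, Marwick; lost to Dunmore, Brixley, Glenholt.
That is 3 wins.

3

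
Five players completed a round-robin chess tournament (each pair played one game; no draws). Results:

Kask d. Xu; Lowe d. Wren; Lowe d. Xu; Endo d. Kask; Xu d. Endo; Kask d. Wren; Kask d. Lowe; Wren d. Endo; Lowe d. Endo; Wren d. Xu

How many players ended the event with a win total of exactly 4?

Win totals: Wren 2, Lowe 3, Kask 3, Endo 1, Xu 1.
No player has exactly 4 wins.

0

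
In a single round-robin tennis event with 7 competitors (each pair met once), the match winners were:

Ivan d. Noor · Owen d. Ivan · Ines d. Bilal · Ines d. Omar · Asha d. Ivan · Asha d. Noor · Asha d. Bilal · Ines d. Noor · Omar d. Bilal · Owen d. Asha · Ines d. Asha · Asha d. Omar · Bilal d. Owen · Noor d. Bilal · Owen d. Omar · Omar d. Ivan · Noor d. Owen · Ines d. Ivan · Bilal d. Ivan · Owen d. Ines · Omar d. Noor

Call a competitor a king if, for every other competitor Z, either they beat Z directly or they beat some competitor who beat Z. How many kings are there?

4

Ines reaches everyone (king).
Owen reaches everyone (king).
Noor reaches everyone (king).
Bilal reaches everyone (king).
Asha cannot reach Ines in two steps.
Ivan cannot reach Ines, Asha, Omar in two steps.
Omar cannot reach Ines, Asha in two steps.
Kings: Ines, Owen, Noor, Bilal — 4.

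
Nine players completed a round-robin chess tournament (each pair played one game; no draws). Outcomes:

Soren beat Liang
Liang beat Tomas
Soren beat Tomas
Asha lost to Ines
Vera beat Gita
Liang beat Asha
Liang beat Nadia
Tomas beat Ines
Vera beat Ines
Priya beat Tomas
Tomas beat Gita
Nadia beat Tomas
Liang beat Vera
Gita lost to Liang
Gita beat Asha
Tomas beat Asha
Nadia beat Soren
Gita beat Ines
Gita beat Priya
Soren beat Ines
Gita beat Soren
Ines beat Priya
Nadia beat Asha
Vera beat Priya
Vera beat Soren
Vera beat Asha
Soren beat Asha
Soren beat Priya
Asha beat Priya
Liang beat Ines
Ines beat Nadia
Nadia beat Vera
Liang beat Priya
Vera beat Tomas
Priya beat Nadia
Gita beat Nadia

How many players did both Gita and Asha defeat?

1

Gita beat: Asha, Priya, Ines, Nadia, Soren.
Asha beat: Priya.
Both beat: Priya — 1.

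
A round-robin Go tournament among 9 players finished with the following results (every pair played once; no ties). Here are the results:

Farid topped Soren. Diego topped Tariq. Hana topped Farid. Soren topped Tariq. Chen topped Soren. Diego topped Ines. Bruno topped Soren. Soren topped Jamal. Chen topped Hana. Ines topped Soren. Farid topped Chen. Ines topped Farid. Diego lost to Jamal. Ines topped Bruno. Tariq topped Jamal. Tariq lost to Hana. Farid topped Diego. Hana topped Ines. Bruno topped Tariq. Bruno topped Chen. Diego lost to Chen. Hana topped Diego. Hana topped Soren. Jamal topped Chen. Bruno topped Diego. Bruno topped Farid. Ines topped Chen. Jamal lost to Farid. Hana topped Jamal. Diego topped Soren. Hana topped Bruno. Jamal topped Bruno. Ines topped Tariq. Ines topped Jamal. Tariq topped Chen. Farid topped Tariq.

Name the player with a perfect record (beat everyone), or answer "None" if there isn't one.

Highest win total is Hana with 7 (out of 8 possible).
Hana lost to Chen, so no player went undefeated.

None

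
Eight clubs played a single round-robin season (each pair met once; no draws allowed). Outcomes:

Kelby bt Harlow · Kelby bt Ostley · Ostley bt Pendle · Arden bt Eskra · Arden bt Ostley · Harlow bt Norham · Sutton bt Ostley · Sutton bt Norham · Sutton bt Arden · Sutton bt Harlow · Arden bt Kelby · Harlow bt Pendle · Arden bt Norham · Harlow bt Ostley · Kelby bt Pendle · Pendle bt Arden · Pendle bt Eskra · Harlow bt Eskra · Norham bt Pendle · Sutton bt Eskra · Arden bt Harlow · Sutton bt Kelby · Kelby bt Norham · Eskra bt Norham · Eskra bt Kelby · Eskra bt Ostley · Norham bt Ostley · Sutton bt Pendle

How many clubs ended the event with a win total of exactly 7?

Win totals: Ostley 1, Harlow 4, Kelby 4, Sutton 7, Eskra 3, Pendle 2, Norham 2, Arden 5.
Exactly 7: Sutton — 1 club.

1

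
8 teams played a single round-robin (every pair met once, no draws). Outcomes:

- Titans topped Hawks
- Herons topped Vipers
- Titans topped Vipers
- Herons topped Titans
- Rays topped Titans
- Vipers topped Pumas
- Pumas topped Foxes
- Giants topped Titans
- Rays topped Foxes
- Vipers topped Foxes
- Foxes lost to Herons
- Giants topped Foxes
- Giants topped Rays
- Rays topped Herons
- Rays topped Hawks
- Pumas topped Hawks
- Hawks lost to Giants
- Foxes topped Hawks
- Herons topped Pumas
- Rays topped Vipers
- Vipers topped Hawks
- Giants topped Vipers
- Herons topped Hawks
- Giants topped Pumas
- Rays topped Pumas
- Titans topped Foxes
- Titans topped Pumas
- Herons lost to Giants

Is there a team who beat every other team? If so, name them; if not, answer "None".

Giants has 7 wins out of 7 opponents — a perfect record.

Giants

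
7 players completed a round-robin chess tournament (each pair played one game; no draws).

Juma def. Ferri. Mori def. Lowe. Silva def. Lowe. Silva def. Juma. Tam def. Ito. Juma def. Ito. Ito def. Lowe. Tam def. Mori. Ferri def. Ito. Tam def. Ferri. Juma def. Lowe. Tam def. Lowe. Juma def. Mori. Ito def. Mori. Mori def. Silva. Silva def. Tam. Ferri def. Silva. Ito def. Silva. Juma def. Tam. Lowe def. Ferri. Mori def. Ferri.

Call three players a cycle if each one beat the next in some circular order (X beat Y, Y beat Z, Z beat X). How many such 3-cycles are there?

9

Win totals: Lowe 1, Mori 3, Ferri 2, Juma 5, Tam 4, Silva 3, Ito 3.
A player with w wins dominates both others in C(w,2) triples; summing gives 0 + 3 + 1 + 10 + 6 + 3 + 3 = 26 transitive triples.
Total triples C(7,3) = 35, so cyclic triples = 35 − 26 = 9.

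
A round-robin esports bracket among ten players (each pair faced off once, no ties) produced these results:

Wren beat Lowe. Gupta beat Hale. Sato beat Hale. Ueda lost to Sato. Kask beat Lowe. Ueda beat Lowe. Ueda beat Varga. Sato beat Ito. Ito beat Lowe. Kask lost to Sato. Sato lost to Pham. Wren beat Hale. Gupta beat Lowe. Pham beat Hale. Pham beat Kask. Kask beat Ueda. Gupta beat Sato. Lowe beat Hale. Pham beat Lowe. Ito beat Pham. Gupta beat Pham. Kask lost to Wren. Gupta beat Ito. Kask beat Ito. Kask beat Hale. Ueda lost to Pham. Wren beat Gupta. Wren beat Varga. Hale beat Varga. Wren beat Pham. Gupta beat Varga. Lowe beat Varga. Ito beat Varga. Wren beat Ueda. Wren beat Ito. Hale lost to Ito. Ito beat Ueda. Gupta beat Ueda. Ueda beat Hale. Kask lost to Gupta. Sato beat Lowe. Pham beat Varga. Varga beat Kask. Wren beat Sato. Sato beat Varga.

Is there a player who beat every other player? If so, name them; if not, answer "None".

Wren has 9 wins out of 9 opponents — a perfect record.

Wren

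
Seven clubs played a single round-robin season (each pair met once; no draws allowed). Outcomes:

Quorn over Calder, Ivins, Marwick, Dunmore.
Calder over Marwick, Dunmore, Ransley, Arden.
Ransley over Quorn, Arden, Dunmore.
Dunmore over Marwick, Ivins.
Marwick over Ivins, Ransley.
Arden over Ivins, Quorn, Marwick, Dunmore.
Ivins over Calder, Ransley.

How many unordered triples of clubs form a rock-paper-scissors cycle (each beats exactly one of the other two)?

11

Win totals: Ivins 2, Arden 4, Dunmore 2, Quorn 4, Calder 4, Marwick 2, Ransley 3.
A club with w wins dominates both others in C(w,2) triples; summing gives 1 + 6 + 1 + 6 + 6 + 1 + 3 = 24 transitive triples.
Total triples C(7,3) = 35, so cyclic triples = 35 − 24 = 11.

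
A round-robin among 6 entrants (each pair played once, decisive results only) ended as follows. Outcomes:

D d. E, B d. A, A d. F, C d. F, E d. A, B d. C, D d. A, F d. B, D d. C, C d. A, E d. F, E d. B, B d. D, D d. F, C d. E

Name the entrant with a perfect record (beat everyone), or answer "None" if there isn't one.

None

Highest win total is D with 4 (out of 5 possible).
D lost to B, so no entrant went undefeated.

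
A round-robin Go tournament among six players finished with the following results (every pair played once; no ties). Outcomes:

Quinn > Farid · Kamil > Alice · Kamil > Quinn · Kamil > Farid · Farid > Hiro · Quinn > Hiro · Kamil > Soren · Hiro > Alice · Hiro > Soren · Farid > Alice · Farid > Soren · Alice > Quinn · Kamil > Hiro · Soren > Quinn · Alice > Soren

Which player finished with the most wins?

Win totals: Alice 2, Farid 3, Soren 1, Quinn 2, Hiro 2, Kamil 5.
Kamil leads with 5 wins (next highest: 3).

Kamil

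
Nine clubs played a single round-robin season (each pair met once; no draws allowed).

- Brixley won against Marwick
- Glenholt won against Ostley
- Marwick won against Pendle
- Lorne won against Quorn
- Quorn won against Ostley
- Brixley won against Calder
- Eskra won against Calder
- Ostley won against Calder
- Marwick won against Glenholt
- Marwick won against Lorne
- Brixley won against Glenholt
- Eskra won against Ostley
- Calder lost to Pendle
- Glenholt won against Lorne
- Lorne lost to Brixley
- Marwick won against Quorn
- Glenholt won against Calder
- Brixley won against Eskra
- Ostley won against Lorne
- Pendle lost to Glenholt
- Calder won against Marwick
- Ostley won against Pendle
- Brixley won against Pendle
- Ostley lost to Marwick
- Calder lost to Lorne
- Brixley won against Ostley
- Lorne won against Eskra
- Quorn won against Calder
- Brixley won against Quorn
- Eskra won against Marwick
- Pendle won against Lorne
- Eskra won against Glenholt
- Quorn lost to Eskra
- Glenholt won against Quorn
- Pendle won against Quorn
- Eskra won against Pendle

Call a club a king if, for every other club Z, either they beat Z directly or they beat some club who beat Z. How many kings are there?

1

Brixley reaches everyone (king).
Calder cannot reach Brixley, Eskra in two steps.
Glenholt cannot reach Brixley in two steps.
Lorne cannot reach Brixley in two steps.
Marwick cannot reach Brixley in two steps.
Quorn cannot reach Brixley, Glenholt, Eskra in two steps.
Pendle cannot reach Brixley, Glenholt in two steps.
Ostley cannot reach Brixley, Glenholt in two steps.
Eskra cannot reach Brixley in two steps.
Kings: Brixley — 1.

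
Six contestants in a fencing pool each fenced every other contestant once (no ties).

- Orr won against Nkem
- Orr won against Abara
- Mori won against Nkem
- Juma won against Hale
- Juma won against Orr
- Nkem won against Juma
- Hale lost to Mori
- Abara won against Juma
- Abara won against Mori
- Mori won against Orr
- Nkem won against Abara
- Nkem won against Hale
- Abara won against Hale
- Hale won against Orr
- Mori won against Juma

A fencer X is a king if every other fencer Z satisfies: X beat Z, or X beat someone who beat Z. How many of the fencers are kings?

Nkem reaches everyone (king).
Mori reaches everyone (king).
Juma cannot reach Mori in two steps.
Abara reaches everyone (king).
Orr reaches everyone (king).
Hale cannot reach Mori, Juma in two steps.
Kings: Nkem, Mori, Abara, Orr — 4.

4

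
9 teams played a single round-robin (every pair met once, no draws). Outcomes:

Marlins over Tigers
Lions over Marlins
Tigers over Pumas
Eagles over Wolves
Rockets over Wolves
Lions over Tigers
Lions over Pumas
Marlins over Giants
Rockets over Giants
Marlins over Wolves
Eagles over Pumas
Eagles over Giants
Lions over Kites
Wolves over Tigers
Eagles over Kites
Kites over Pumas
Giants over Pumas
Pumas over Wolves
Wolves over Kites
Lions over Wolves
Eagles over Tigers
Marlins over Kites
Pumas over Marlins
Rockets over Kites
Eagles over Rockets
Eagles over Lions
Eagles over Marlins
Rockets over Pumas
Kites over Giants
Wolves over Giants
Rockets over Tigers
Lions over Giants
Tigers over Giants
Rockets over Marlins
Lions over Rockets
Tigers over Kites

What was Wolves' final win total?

3

Wolves' results: beat Giants, Kites, Tigers; lost to Rockets, Lions, Pumas, Marlins, Eagles.
That is 3 wins.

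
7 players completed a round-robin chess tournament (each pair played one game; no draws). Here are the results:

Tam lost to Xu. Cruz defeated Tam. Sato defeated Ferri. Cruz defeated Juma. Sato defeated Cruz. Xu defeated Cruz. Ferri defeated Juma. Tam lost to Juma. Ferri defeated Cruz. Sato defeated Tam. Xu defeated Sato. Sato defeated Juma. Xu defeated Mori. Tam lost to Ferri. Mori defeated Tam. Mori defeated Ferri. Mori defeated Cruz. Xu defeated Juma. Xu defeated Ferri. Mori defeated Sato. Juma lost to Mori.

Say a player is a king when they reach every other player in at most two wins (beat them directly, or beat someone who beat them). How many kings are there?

1

Mori cannot reach Xu in two steps.
Cruz cannot reach Mori, Ferri, Xu, Sato in two steps.
Ferri cannot reach Mori, Xu, Sato in two steps.
Tam cannot reach Mori, Cruz, Ferri, Xu, Sato, Juma in two steps.
Xu reaches everyone (king).
Sato cannot reach Mori, Xu in two steps.
Juma cannot reach Mori, Cruz, Ferri, Xu, Sato in two steps.
Kings: Xu — 1.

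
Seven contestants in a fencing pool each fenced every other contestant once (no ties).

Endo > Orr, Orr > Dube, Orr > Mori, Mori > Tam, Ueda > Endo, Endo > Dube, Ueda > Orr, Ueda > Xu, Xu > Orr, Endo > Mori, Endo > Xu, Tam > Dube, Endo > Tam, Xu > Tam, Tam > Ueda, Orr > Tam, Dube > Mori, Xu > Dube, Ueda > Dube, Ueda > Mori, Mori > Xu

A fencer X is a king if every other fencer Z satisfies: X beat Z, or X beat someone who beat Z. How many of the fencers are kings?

Xu cannot reach Endo in two steps.
Orr cannot reach Endo in two steps.
Ueda reaches everyone (king).
Endo reaches everyone (king).
Tam reaches everyone (king).
Mori cannot reach Endo in two steps.
Dube cannot reach Orr, Ueda, Endo in two steps.
Kings: Ueda, Endo, Tam — 3.

3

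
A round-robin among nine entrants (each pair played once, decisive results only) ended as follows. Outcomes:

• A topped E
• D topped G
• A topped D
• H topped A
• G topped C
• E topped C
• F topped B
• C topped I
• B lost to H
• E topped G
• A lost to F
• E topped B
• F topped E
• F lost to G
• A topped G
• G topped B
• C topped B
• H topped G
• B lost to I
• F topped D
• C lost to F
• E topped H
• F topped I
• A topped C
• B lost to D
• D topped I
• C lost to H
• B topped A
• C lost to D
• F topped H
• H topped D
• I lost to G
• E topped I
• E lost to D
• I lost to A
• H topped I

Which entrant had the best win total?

Win totals: A 5, B 1, C 2, D 5, E 5, F 7, G 4, H 6, I 1.
F leads with 7 wins (next highest: 6).

F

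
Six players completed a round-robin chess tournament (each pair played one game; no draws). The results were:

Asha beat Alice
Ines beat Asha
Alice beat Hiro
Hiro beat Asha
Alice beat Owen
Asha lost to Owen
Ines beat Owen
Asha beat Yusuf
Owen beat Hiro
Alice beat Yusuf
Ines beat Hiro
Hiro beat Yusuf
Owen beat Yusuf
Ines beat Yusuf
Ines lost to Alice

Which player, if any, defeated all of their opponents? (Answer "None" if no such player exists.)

None

Highest win total is Ines with 4 (out of 5 possible).
Ines lost to Alice, so no player went undefeated.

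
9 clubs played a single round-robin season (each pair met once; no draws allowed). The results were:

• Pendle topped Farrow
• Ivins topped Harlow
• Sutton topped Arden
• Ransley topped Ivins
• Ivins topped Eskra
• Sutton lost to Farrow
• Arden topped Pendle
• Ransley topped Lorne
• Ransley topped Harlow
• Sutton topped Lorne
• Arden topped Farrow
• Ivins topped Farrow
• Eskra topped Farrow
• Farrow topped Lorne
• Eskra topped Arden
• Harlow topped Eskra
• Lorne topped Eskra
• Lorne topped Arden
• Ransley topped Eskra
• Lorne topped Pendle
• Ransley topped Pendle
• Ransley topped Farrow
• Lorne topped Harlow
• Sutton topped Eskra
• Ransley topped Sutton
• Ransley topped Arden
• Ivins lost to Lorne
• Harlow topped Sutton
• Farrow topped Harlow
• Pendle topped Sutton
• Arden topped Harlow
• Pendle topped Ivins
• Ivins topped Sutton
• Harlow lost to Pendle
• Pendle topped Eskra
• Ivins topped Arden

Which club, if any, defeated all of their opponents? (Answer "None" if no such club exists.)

Ransley has 8 wins out of 8 opponents — a perfect record.

Ransley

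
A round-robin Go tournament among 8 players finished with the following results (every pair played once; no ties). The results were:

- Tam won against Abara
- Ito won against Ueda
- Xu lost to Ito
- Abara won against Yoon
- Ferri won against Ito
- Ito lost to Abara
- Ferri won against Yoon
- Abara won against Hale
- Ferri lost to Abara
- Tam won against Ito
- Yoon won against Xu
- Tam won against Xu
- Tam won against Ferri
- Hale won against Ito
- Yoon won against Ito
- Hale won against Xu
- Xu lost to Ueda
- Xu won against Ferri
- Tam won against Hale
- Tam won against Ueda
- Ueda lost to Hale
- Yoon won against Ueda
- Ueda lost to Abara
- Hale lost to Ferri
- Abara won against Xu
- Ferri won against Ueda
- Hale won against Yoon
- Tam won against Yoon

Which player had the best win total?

Win totals: Ferri 4, Hale 4, Xu 1, Abara 6, Yoon 3, Ueda 1, Tam 7, Ito 2.
Tam leads with 7 wins (next highest: 6).

Tam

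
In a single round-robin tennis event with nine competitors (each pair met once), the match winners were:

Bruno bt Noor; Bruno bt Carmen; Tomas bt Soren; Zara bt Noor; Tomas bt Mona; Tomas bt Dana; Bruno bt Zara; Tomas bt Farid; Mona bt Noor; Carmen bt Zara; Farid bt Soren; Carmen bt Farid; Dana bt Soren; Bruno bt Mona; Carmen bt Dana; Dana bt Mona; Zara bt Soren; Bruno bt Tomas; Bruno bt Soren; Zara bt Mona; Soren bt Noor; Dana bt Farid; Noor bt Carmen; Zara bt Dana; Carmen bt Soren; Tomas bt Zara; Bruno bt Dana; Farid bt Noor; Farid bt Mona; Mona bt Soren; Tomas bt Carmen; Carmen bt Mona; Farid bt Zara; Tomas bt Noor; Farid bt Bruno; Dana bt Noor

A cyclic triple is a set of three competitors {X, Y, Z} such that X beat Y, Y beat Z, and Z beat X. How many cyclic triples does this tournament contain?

Win totals: Soren 1, Farid 5, Mona 2, Dana 4, Zara 4, Bruno 7, Carmen 5, Noor 1, Tomas 7.
A competitor with w wins dominates both others in C(w,2) triples; summing gives 0 + 10 + 1 + 6 + 6 + 21 + 10 + 0 + 21 = 75 transitive triples.
Total triples C(9,3) = 84, so cyclic triples = 84 − 75 = 9.

9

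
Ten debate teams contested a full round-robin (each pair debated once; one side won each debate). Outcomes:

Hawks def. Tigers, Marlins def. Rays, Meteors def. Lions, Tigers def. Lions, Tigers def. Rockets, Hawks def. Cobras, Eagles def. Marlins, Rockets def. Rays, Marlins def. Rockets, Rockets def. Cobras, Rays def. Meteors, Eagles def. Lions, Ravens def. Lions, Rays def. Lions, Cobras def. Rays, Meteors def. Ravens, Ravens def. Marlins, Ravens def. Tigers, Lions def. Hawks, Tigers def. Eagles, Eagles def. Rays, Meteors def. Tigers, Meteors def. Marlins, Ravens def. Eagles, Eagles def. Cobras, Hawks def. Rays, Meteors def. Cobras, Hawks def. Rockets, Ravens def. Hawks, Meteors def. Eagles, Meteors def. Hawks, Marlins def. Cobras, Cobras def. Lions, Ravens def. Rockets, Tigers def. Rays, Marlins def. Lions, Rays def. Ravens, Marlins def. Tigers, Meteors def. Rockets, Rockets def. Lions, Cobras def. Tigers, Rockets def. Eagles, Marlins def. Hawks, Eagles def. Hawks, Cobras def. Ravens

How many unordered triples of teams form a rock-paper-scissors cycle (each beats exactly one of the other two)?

Win totals: Lions 1, Rockets 4, Eagles 5, Hawks 4, Meteors 8, Marlins 6, Rays 3, Ravens 6, Cobras 4, Tigers 4.
A team with w wins dominates both others in C(w,2) triples; summing gives 0 + 6 + 10 + 6 + 28 + 15 + 3 + 15 + 6 + 6 = 95 transitive triples.
Total triples C(10,3) = 120, so cyclic triples = 120 − 95 = 25.

25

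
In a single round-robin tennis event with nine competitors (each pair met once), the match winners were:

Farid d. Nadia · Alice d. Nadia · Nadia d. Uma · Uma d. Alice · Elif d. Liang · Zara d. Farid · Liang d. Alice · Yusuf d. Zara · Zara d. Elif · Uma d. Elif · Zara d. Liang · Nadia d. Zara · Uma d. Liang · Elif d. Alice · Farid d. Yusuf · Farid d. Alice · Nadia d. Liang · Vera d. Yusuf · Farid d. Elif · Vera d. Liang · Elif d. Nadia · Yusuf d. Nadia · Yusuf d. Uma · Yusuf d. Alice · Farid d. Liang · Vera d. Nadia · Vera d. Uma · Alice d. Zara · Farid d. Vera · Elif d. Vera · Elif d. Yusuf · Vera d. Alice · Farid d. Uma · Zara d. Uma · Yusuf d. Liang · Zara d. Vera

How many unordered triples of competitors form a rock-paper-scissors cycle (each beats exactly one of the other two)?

16

Win totals: Yusuf 5, Liang 1, Nadia 3, Alice 2, Zara 5, Elif 5, Uma 3, Vera 5, Farid 7.
A competitor with w wins dominates both others in C(w,2) triples; summing gives 10 + 0 + 3 + 1 + 10 + 10 + 3 + 10 + 21 = 68 transitive triples.
Total triples C(9,3) = 84, so cyclic triples = 84 − 68 = 16.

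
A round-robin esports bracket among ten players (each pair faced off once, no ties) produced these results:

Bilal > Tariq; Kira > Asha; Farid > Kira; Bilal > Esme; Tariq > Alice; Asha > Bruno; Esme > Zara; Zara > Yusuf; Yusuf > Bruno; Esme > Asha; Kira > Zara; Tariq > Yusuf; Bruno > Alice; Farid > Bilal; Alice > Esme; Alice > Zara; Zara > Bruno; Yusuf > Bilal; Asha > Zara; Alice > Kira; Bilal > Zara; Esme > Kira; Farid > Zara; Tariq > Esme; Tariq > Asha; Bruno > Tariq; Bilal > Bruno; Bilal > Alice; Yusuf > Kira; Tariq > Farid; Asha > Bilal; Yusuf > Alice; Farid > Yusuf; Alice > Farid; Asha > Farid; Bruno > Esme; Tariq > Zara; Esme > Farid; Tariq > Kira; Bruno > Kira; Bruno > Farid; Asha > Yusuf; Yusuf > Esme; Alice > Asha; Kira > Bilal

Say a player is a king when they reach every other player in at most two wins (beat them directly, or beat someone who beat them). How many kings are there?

7

Kira reaches everyone (king).
Farid reaches everyone (king).
Tariq reaches everyone (king).
Asha reaches everyone (king).
Alice cannot reach Tariq in two steps.
Esme cannot reach Tariq, Alice in two steps.
Bilal reaches everyone (king).
Zara cannot reach Asha in two steps.
Bruno reaches everyone (king).
Yusuf reaches everyone (king).
Kings: Kira, Farid, Tariq, Asha, Bilal, Bruno, Yusuf — 7.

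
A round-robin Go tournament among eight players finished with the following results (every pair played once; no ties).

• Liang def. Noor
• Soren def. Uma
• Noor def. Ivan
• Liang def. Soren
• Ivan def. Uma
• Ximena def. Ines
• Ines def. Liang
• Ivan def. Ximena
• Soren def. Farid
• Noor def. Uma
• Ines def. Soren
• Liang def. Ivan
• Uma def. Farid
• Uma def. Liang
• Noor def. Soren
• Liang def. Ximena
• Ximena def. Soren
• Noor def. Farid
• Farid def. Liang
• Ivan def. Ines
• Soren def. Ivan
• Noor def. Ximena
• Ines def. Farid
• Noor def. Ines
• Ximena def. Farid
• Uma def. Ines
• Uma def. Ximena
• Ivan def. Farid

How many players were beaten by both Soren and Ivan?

Soren beat: Farid, Ivan, Uma.
Ivan beat: Ximena, Farid, Ines, Uma.
Both beat: Farid, Uma — 2.

2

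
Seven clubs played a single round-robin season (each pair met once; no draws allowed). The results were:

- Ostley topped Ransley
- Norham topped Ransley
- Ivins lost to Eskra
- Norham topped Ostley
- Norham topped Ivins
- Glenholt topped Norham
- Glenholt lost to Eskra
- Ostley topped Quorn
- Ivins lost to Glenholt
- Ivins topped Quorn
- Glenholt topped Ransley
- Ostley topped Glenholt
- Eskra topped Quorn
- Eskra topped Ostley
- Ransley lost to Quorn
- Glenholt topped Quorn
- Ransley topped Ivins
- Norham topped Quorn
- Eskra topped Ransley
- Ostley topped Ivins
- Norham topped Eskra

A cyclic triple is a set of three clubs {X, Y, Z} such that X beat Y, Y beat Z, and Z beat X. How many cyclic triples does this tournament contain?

3

Win totals: Glenholt 4, Ivins 1, Ostley 4, Eskra 5, Ransley 1, Quorn 1, Norham 5.
A club with w wins dominates both others in C(w,2) triples; summing gives 6 + 0 + 6 + 10 + 0 + 0 + 10 = 32 transitive triples.
Total triples C(7,3) = 35, so cyclic triples = 35 − 32 = 3.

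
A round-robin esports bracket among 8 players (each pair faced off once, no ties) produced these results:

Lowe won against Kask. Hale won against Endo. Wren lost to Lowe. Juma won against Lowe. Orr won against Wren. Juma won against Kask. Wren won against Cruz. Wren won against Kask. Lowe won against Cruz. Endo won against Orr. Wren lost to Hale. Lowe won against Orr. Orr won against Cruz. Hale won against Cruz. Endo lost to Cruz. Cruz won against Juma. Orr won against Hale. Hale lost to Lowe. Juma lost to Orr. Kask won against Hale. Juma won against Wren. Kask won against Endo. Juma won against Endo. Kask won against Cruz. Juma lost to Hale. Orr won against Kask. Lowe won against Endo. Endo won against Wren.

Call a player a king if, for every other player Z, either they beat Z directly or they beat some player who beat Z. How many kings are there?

4

Cruz cannot reach Hale in two steps.
Kask cannot reach Lowe in two steps.
Endo cannot reach Lowe in two steps.
Lowe reaches everyone (king).
Juma reaches everyone (king).
Wren cannot reach Lowe, Orr in two steps.
Hale reaches everyone (king).
Orr reaches everyone (king).
Kings: Lowe, Juma, Hale, Orr — 4.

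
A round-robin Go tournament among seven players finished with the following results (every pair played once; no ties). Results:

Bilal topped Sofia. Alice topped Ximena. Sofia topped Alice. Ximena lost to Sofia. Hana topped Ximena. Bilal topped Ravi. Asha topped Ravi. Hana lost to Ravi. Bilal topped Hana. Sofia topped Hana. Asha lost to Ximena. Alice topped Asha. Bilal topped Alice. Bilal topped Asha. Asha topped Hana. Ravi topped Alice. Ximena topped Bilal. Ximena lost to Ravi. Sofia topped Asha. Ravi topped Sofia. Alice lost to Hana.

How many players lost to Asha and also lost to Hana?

0

Asha beat: Ravi, Hana.
Hana beat: Ximena, Alice.
No one was beaten by both.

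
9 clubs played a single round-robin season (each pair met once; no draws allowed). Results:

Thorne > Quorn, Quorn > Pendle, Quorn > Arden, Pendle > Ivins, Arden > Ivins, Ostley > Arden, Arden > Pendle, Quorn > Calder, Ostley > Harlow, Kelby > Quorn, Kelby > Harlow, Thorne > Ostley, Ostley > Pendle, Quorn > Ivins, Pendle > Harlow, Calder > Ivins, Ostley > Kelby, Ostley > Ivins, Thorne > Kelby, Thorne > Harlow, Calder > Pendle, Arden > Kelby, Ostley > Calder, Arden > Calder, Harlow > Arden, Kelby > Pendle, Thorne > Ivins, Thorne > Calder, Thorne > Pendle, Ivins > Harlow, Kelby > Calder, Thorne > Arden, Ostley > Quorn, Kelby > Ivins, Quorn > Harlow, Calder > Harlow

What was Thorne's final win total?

8

Thorne's results: beat Pendle, Calder, Harlow, Kelby, Ivins, Arden, Ostley, Quorn; lost to no one.
That is 8 wins.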